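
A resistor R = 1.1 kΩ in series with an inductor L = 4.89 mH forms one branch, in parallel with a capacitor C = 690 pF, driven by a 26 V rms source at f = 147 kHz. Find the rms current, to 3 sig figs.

11.2 mA

ω = 2πf = 923600 rad/s
X_L = ωL = 4520 Ω
X_C = 1/(ωC) = 1570 Ω
Branch 1 (R+jX_L): Z₁ = 1100 + j4520 Ω, |Z₁| = 4650 Ω
Branch 2 (−jX_C): Z₂ = −j1570 Ω
Parallel: Z = Z₁Z₂/(Z₁+Z₂), |Z| = 2320 Ω, ∠Z = -83.2°
I = V/|Z| = 26/2320 = 11.2 mA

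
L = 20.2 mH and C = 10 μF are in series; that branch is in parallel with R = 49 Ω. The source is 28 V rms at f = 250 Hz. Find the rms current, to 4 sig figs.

ω = 2πf = 1571 rad/s
X_L = ωL = 31.73 Ω
X_C = 1/(ωC) = 63.66 Ω
Branch 1: Z₁ = R = 49.00 Ω
Branch 2 (series LC): Z₂ = j(X_L − X_C) = −j31.93 Ω
Parallel: Z = Z₁Z₂/(Z₁+Z₂), |Z| = 26.75 Ω, ∠Z = -56.91°
I = V/|Z| = 28/26.75 = 1.047 A

1.047 A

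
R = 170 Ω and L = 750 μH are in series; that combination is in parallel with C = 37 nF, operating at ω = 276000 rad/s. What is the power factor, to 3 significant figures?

X_L = ωL = 207 Ω
X_C = 1/(ωC) = 97.9 Ω
Branch 1 (R+jX_L): Z₁ = 170 + j207 Ω, |Z₁| = 268 Ω
Branch 2 (−jX_C): Z₂ = −j97.9 Ω
Parallel: Z = Z₁Z₂/(Z₁+Z₂), |Z| = 130 Ω, ∠Z = -72.1°
cos φ = cos(-72.1°) = 0.308

0.308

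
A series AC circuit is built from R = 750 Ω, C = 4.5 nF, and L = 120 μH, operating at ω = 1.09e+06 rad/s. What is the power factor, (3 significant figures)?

X_L = ωL = 131 Ω
X_C = 1/(ωC) = 204 Ω
Net reactance X = X_L − X_C = -73.1 Ω
Z = 750 − j73.1 Ω
|Z| = √(750² + 73.1²) = 754 Ω
∠Z = arctan(-73.1/750) = -5.56°
cos φ = cos(-5.56°) = 0.995

0.995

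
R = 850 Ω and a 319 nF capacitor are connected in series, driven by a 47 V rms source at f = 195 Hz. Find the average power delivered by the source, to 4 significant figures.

258.3 mW

ω = 2πf = 1225 rad/s
X_C = 1/(ωC) = 2559 Ω
Z = 850.0 − j2559 Ω
|Z| = √(850.0² + 2559²) = 2696 Ω
∠Z = arctan(-2559/850.0) = -71.62°
I = V/|Z| = 17.43 mA
P = VI cos φ = 47 × 0.01743 × cos(-71.62°) = 258.3 mW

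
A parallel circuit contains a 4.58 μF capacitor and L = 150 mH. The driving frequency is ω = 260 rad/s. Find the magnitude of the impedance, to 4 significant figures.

40.90 Ω

X_L = ωL = 39.00 Ω
X_C = 1/(ωC) = 839.8 Ω
Parallel: admittances add. Y = 1/(jωL) + jωC
Y = (0 − j0.02445) S
|Y| = 0.02445 S → |Z| = 1/|Y| = 40.90 Ω, ∠Z = −∠Y = 90.00°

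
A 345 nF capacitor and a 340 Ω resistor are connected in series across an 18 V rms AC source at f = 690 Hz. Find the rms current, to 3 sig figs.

24.0 mA

ω = 2πf = 4335 rad/s
X_C = 1/(ωC) = 669 Ω
Z = 340 − j669 Ω
|Z| = √(340² + 669²) = 750 Ω
I = V/|Z| = 18/750 = 24.0 mA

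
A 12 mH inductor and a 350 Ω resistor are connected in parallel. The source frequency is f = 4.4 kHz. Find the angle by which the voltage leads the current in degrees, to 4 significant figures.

ω = 2πf = 27650 rad/s
X_L = ωL = 331.8 Ω
Parallel: admittances add. Y = 1/R + 1/(jωL)
Y = (0.002857 − j0.003014) S
|Y| = 0.004153 S → |Z| = 1/|Y| = 240.8 Ω, ∠Z = −∠Y = 46.53°

46.53°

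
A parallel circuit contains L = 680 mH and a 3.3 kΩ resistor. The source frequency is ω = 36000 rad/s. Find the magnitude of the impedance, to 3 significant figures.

X_L = ωL = 24500 Ω
Parallel: admittances add. Y = 1/R + 1/(jωL)
Y = (0.000303 − j4.08e-05) S
|Y| = 0.000306 S → |Z| = 1/|Y| = 3270 Ω, ∠Z = −∠Y = 7.68°

3270 Ω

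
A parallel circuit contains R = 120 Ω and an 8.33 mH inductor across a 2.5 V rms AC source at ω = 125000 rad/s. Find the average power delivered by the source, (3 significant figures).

52.1 mW

X_L = ωL = 1040 Ω
Parallel: admittances add. Y = 1/R + 1/(jωL)
Y = (0.00833 − j0.000960) S
|Y| = 0.00839 S → |Z| = 1/|Y| = 119 Ω, ∠Z = −∠Y = 6.57°
I = V/|Z| = 21.0 mA
P = VI cos φ = 2.5 × 0.0210 × cos(6.57°) = 52.1 mW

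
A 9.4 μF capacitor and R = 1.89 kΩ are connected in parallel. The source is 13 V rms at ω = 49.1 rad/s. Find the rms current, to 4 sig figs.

9.128 mA

X_C = 1/(ωC) = 2167 Ω
Parallel: admittances add. Y = 1/R + jωC
Y = (0.0005291 + j0.0004615) S
|Y| = 0.0007021 S → |Z| = 1/|Y| = 1424 Ω, ∠Z = −∠Y = -41.10°
I = V/|Z| = 13/1424 = 9.128 mA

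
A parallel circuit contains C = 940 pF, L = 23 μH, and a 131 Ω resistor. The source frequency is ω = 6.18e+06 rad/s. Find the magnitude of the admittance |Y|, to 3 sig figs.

X_L = ωL = 142 Ω
X_C = 1/(ωC) = 172 Ω
Parallel: admittances add. Y = 1/R + 1/(jωL) + jωC
Y = (0.00763 − j0.00123) S
|Y| = 0.00773 S → |Z| = 1/|Y| = 129 Ω, ∠Z = −∠Y = 9.12°

7.73 mS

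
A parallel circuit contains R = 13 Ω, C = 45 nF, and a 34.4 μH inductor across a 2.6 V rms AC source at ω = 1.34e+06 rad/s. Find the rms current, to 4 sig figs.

223.8 mA

X_L = ωL = 46.10 Ω
X_C = 1/(ωC) = 16.58 Ω
Parallel: admittances add. Y = 1/R + 1/(jωL) + jωC
Y = (0.07692 + j0.03861) S
|Y| = 0.08607 S → |Z| = 1/|Y| = 11.62 Ω, ∠Z = −∠Y = -26.65°
I = V/|Z| = 2.6/11.62 = 223.8 mA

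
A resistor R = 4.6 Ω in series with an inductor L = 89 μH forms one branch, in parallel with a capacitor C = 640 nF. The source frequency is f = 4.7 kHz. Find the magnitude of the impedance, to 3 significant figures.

5.55 Ω

ω = 2πf = 29530 rad/s
X_L = ωL = 2.63 Ω
X_C = 1/(ωC) = 52.9 Ω
Branch 1 (R+jX_L): Z₁ = 4.60 + j2.63 Ω, |Z₁| = 5.30 Ω
Branch 2 (−jX_C): Z₂ = −j52.9 Ω
Parallel: Z = Z₁Z₂/(Z₁+Z₂), |Z| = 5.55 Ω, ∠Z = 24.5°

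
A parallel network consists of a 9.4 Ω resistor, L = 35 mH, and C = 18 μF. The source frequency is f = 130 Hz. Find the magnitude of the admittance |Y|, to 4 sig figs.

108.3 mS

ω = 2πf = 816.8 rad/s
X_L = ωL = 28.59 Ω
X_C = 1/(ωC) = 68.01 Ω
Parallel: admittances add. Y = 1/R + 1/(jωL) + jωC
Y = (0.1064 − j0.02028) S
|Y| = 0.1083 S → |Z| = 1/|Y| = 9.234 Ω, ∠Z = −∠Y = 10.79°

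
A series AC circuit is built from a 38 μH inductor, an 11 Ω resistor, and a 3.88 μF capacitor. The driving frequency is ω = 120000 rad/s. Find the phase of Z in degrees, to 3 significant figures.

X_L = ωL = 4.56 Ω
X_C = 1/(ωC) = 2.15 Ω
Net reactance X = X_L − X_C = 2.41 Ω
Z = 11.0 + j2.41 Ω
|Z| = √(11.0² + 2.41²) = 11.3 Ω
∠Z = arctan(2.41/11.0) = 12.4°

12.4°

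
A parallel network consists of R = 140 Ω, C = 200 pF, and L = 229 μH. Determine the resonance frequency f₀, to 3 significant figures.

744 kHz

ω₀ = 1/√(LC) = 1/√(0.000229 × 2e-10) = 4.673e+06 rad/s
f₀ = ω₀/(2π) = 744 kHz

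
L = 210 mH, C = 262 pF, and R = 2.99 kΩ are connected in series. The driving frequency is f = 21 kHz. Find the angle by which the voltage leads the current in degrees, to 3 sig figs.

-22.2°

ω = 2πf = 131900 rad/s
X_L = ωL = 27700 Ω
X_C = 1/(ωC) = 28900 Ω
Net reactance X = X_L − X_C = -1220 Ω
Z = 2990 − j1220 Ω
|Z| = √(2990² + 1220²) = 3230 Ω
∠Z = arctan(-1220/2990) = -22.2°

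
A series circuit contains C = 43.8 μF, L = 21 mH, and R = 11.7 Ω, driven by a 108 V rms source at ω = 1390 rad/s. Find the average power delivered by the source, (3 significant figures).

455 W

X_L = ωL = 29.2 Ω
X_C = 1/(ωC) = 16.4 Ω
Net reactance X = X_L − X_C = 12.8 Ω
Z = 11.7 + j12.8 Ω
|Z| = √(11.7² + 12.8²) = 17.3 Ω
∠Z = arctan(12.8/11.7) = 47.5°
I = V/|Z| = 6.24 A
P = VI cos φ = 108 × 6.24 × cos(47.5°) = 455 W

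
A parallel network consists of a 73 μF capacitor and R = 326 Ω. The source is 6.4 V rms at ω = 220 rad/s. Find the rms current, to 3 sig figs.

X_C = 1/(ωC) = 62.3 Ω
Parallel: admittances add. Y = 1/R + jωC
Y = (0.00307 + j0.0161) S
|Y| = 0.0164 S → |Z| = 1/|Y| = 61.2 Ω, ∠Z = −∠Y = -79.2°
I = V/|Z| = 6.4/61.2 = 105 mA

105 mA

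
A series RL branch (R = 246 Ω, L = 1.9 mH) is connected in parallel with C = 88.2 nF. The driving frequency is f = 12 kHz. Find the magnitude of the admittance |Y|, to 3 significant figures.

ω = 2πf = 75400 rad/s
X_L = ωL = 143 Ω
X_C = 1/(ωC) = 150 Ω
Branch 1 (R+jX_L): Z₁ = 246 + j143 Ω, |Z₁| = 285 Ω
Branch 2 (−jX_C): Z₂ = −j150 Ω
Parallel: Z = Z₁Z₂/(Z₁+Z₂), |Z| = 174 Ω, ∠Z = -58.1°
|Y| = 1/|Z| = 5.75 mS

5.75 mS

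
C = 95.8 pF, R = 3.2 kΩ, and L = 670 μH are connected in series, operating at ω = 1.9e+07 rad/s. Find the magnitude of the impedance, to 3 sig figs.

12600 Ω

X_L = ωL = 12700 Ω
X_C = 1/(ωC) = 549 Ω
Net reactance X = X_L − X_C = 12200 Ω
Z = 3200 + j12200 Ω
|Z| = √(3200² + 12200²) = 12600 Ω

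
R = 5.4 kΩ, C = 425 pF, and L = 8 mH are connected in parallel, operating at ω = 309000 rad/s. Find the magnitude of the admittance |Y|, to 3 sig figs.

330 μS

X_L = ωL = 2470 Ω
X_C = 1/(ωC) = 7610 Ω
Parallel: admittances add. Y = 1/R + 1/(jωL) + jωC
Y = (0.000185 − j0.000273) S
|Y| = 0.000330 S → |Z| = 1/|Y| = 3030 Ω, ∠Z = −∠Y = 55.9°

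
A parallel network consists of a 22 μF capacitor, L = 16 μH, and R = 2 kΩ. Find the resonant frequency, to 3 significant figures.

8.48 kHz

ω₀ = 1/√(LC) = 1/√(1.6e-05 × 2.2e-05) = 53300 rad/s
f₀ = ω₀/(2π) = 8.48 kHz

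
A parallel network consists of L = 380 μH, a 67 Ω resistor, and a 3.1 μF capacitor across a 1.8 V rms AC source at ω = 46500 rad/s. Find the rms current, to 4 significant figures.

159.9 mA

X_L = ωL = 17.67 Ω
X_C = 1/(ωC) = 6.937 Ω
Parallel: admittances add. Y = 1/R + 1/(jωL) + jωC
Y = (0.01493 + j0.08756) S
|Y| = 0.08882 S → |Z| = 1/|Y| = 11.26 Ω, ∠Z = −∠Y = -80.33°
I = V/|Z| = 1.8/11.26 = 159.9 mA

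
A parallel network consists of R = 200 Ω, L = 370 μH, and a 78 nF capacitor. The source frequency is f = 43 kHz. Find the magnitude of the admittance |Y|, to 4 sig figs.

ω = 2πf = 270200 rad/s
X_L = ωL = 99.97 Ω
X_C = 1/(ωC) = 47.45 Ω
Parallel: admittances add. Y = 1/R + 1/(jωL) + jωC
Y = (0.005000 + j0.01107) S
|Y| = 0.01215 S → |Z| = 1/|Y| = 82.32 Ω, ∠Z = −∠Y = -65.69°

12.15 mS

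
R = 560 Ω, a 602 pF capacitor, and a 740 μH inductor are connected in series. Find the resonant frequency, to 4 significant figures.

ω₀ = 1/√(LC) = 1/√(0.00074 × 6.02e-10) = 1.498e+06 rad/s
f₀ = ω₀/(2π) = 238.5 kHz

238.5 kHz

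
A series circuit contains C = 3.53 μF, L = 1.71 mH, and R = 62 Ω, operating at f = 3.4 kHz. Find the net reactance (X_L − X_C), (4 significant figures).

ω = 2πf = 21360 rad/s
X_L = ωL = 36.53 Ω
X_C = 1/(ωC) = 13.26 Ω
X = 36.53 − 13.26 = 23.27 Ω

23.27 Ω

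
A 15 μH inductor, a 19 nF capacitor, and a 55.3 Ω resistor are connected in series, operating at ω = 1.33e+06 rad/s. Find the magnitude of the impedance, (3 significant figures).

58.7 Ω

X_L = ωL = 19.9 Ω
X_C = 1/(ωC) = 39.6 Ω
Net reactance X = X_L − X_C = -19.6 Ω
Z = 55.3 − j19.6 Ω
|Z| = √(55.3² + 19.6²) = 58.7 Ω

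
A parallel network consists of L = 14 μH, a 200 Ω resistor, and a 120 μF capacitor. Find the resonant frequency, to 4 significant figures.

ω₀ = 1/√(LC) = 1/√(1.4e-05 × 0.00012) = 24400 rad/s
f₀ = ω₀/(2π) = 3.883 kHz

3.883 kHz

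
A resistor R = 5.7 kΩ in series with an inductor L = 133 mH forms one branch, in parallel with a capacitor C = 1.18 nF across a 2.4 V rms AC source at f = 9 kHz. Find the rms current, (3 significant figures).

159 μA

ω = 2πf = 56550 rad/s
X_L = ωL = 7520 Ω
X_C = 1/(ωC) = 15000 Ω
Branch 1 (R+jX_L): Z₁ = 5700 + j7520 Ω, |Z₁| = 9440 Ω
Branch 2 (−jX_C): Z₂ = −j15000 Ω
Parallel: Z = Z₁Z₂/(Z₁+Z₂), |Z| = 15100 Ω, ∠Z = 15.5°
I = V/|Z| = 2.4/15100 = 159 μA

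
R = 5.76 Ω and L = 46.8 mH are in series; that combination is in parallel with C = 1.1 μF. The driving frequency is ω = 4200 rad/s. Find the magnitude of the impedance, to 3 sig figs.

X_L = ωL = 197 Ω
X_C = 1/(ωC) = 216 Ω
Branch 1 (R+jX_L): Z₁ = 5.76 + j197 Ω, |Z₁| = 197 Ω
Branch 2 (−jX_C): Z₂ = −j216 Ω
Parallel: Z = Z₁Z₂/(Z₁+Z₂), |Z| = 2060 Ω, ∠Z = 72.2°

2060 Ω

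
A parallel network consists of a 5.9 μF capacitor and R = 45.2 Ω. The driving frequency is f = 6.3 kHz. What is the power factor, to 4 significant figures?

ω = 2πf = 39580 rad/s
X_C = 1/(ωC) = 4.282 Ω
Parallel: admittances add. Y = 1/R + jωC
Y = (0.02212 + j0.2335) S
|Y| = 0.2346 S → |Z| = 1/|Y| = 4.263 Ω, ∠Z = −∠Y = -84.59°
cos φ = cos(-84.59°) = 0.09431

0.09431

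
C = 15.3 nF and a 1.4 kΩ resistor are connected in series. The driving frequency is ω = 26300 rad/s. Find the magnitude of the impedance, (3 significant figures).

2850 Ω

X_C = 1/(ωC) = 2490 Ω
Z = 1400 − j2490 Ω
|Z| = √(1400² + 2490²) = 2850 Ω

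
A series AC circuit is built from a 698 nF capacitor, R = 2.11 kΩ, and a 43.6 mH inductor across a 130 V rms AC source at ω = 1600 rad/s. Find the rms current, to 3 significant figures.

X_L = ωL = 69.8 Ω
X_C = 1/(ωC) = 895 Ω
Net reactance X = X_L − X_C = -826 Ω
Z = 2110 − j826 Ω
|Z| = √(2110² + 826²) = 2270 Ω
I = V/|Z| = 130/2270 = 57.4 mA

57.4 mA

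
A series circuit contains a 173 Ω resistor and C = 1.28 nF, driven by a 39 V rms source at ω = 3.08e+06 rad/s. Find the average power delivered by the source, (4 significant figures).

2.791 W

X_C = 1/(ωC) = 253.7 Ω
Z = 173.0 − j253.7 Ω
|Z| = √(173.0² + 253.7²) = 307.0 Ω
∠Z = arctan(-253.7/173.0) = -55.70°
I = V/|Z| = 127.0 mA
P = VI cos φ = 39 × 0.1270 × cos(-55.70°) = 2.791 W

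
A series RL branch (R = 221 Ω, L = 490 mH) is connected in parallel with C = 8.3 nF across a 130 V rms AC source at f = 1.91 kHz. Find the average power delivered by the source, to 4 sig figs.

107.9 mW

ω = 2πf = 12000 rad/s
X_L = ωL = 5880 Ω
X_C = 1/(ωC) = 10040 Ω
Branch 1 (R+jX_L): Z₁ = 221.0 + j5880 Ω, |Z₁| = 5885 Ω
Branch 2 (−jX_C): Z₂ = −j10040 Ω
Parallel: Z = Z₁Z₂/(Z₁+Z₂), |Z| = 14180 Ω, ∠Z = 84.81°
I = V/|Z| = 9.165 mA
P = VI cos φ = 130 × 0.009165 × cos(84.81°) = 107.9 mW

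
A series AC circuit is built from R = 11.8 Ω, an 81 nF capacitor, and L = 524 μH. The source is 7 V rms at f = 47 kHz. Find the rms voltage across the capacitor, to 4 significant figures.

2.577 V

ω = 2πf = 295300 rad/s
X_L = ωL = 154.7 Ω
X_C = 1/(ωC) = 41.81 Ω
Net reactance X = X_L − X_C = 112.9 Ω
Z = 11.80 + j112.9 Ω
|Z| = √(11.80² + 112.9²) = 113.6 Ω
I = V/|Z| = 61.65 mA
V_C = I·|Z_C| = 0.06165 × 41.81 = 2.577 V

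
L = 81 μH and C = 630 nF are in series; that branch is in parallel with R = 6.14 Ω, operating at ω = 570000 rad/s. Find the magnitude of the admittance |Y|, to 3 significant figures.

X_L = ωL = 46.2 Ω
X_C = 1/(ωC) = 2.78 Ω
Branch 1: Z₁ = R = 6.14 Ω
Branch 2 (series LC): Z₂ = j(X_L − X_C) = j43.4 Ω
Parallel: Z = Z₁Z₂/(Z₁+Z₂), |Z| = 6.08 Ω, ∠Z = 8.06°
|Y| = 1/|Z| = 164 mS

164 mS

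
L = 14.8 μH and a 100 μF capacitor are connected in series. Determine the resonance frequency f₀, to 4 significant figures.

4.137 kHz

ω₀ = 1/√(LC) = 1/√(1.48e-05 × 0.0001) = 25990 rad/s
f₀ = ω₀/(2π) = 4.137 kHz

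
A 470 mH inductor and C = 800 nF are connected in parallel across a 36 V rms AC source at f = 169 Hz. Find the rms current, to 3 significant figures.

41.6 mA

ω = 2πf = 1062 rad/s
X_L = ωL = 499 Ω
X_C = 1/(ωC) = 1180 Ω
Parallel: admittances add. Y = 1/(jωL) + jωC
Y = (0 − j0.00115) S
|Y| = 0.00115 S → |Z| = 1/|Y| = 866 Ω, ∠Z = −∠Y = 90.0°
I = V/|Z| = 36/866 = 41.6 mA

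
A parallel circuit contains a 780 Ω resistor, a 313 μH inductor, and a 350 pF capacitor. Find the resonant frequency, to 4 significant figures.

480.9 kHz

ω₀ = 1/√(LC) = 1/√(0.000313 × 3.5e-10) = 3.021e+06 rad/s
f₀ = ω₀/(2π) = 480.9 kHz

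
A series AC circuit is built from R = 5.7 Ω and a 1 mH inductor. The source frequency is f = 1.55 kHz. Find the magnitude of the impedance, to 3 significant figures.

ω = 2πf = 9739 rad/s
X_L = ωL = 9.74 Ω
Z = 5.70 + j9.74 Ω
|Z| = √(5.70² + 9.74²) = 11.3 Ω

11.3 Ω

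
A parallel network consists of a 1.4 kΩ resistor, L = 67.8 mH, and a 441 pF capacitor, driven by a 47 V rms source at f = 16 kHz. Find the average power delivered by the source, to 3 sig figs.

1.58 W

ω = 2πf = 100500 rad/s
X_L = ωL = 6820 Ω
X_C = 1/(ωC) = 22600 Ω
Parallel: admittances add. Y = 1/R + 1/(jωL) + jωC
Y = (0.000714 − j0.000102) S
|Y| = 0.000722 S → |Z| = 1/|Y| = 1390 Ω, ∠Z = −∠Y = 8.16°
I = V/|Z| = 33.9 mA
P = VI cos φ = 47 × 0.0339 × cos(8.16°) = 1.58 W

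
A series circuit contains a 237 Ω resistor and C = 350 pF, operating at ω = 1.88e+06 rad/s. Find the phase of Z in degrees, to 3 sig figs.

X_C = 1/(ωC) = 1520 Ω
Z = 237 − j1520 Ω
|Z| = √(237² + 1520²) = 1540 Ω
∠Z = arctan(-1520/237) = -81.1°

-81.1°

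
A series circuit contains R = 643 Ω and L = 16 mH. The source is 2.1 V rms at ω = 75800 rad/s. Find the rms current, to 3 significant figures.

X_L = ωL = 1210 Ω
Z = 643 + j1210 Ω
|Z| = √(643² + 1210²) = 1370 Ω
I = V/|Z| = 2.1/1370 = 1.53 mA

1.53 mA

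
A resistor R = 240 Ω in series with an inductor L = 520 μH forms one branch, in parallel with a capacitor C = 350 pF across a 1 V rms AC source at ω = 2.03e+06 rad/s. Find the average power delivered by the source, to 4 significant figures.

X_L = ωL = 1056 Ω
X_C = 1/(ωC) = 1407 Ω
Branch 1 (R+jX_L): Z₁ = 240.0 + j1056 Ω, |Z₁| = 1083 Ω
Branch 2 (−jX_C): Z₂ = −j1407 Ω
Parallel: Z = Z₁Z₂/(Z₁+Z₂), |Z| = 3577 Ω, ∠Z = 42.89°
I = V/|Z| = 279.5 μA
P = VI cos φ = 1 × 0.0002795 × cos(42.89°) = 204.8 μW

204.8 μW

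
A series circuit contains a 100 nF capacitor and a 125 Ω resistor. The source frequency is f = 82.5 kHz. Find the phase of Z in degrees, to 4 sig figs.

-8.773°

ω = 2πf = 518400 rad/s
X_C = 1/(ωC) = 19.29 Ω
Z = 125.0 − j19.29 Ω
|Z| = √(125.0² + 19.29²) = 126.5 Ω
∠Z = arctan(-19.29/125.0) = -8.773°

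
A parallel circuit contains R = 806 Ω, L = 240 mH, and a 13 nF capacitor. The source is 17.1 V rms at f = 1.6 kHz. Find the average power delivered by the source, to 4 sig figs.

ω = 2πf = 10050 rad/s
X_L = ωL = 2413 Ω
X_C = 1/(ωC) = 7652 Ω
Parallel: admittances add. Y = 1/R + 1/(jωL) + jωC
Y = (0.001241 − j0.0002838) S
|Y| = 0.001273 S → |Z| = 1/|Y| = 785.7 Ω, ∠Z = −∠Y = 12.88°
I = V/|Z| = 21.76 mA
P = VI cos φ = 17.1 × 0.02176 × cos(12.88°) = 362.8 mW

362.8 mW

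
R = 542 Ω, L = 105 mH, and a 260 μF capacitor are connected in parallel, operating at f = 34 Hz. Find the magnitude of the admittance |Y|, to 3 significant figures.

ω = 2πf = 213.6 rad/s
X_L = ωL = 22.4 Ω
X_C = 1/(ωC) = 18.0 Ω
Parallel: admittances add. Y = 1/R + 1/(jωL) + jωC
Y = (0.00185 + j0.0110) S
|Y| = 0.0111 S → |Z| = 1/|Y| = 90.0 Ω, ∠Z = −∠Y = -80.4°

11.1 mS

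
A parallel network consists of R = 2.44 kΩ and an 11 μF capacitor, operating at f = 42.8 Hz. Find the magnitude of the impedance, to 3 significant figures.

335 Ω

ω = 2πf = 268.9 rad/s
X_C = 1/(ωC) = 338 Ω
Parallel: admittances add. Y = 1/R + jωC
Y = (0.000410 + j0.00296) S
|Y| = 0.00299 S → |Z| = 1/|Y| = 335 Ω, ∠Z = −∠Y = -82.1°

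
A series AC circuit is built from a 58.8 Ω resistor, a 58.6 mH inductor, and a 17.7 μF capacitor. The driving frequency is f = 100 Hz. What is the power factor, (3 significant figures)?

ω = 2πf = 628.3 rad/s
X_L = ωL = 36.8 Ω
X_C = 1/(ωC) = 89.9 Ω
Net reactance X = X_L − X_C = -53.1 Ω
Z = 58.8 − j53.1 Ω
|Z| = √(58.8² + 53.1²) = 79.2 Ω
∠Z = arctan(-53.1/58.8) = -42.1°
cos φ = cos(-42.1°) = 0.742

0.742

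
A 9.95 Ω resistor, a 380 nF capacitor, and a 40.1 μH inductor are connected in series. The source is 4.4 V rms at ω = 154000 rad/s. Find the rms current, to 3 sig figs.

298 mA

X_L = ωL = 6.18 Ω
X_C = 1/(ωC) = 17.1 Ω
Net reactance X = X_L − X_C = -10.9 Ω
Z = 9.95 − j10.9 Ω
|Z| = √(9.95² + 10.9²) = 14.8 Ω
I = V/|Z| = 4.4/14.8 = 298 mA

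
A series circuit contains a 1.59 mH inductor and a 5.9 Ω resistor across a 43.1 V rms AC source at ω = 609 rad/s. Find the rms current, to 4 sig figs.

7.209 A

X_L = ωL = 0.9683 Ω
Z = 5.900 + j0.9683 Ω
|Z| = √(5.900² + 0.9683²) = 5.979 Ω
I = V/|Z| = 43.1/5.979 = 7.209 A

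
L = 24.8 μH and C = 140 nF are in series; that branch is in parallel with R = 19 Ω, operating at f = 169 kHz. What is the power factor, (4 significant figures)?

ω = 2πf = 1.062e+06 rad/s
X_L = ωL = 26.33 Ω
X_C = 1/(ωC) = 6.727 Ω
Branch 1: Z₁ = R = 19.00 Ω
Branch 2 (series LC): Z₂ = j(X_L − X_C) = j19.61 Ω
Parallel: Z = Z₁Z₂/(Z₁+Z₂), |Z| = 13.64 Ω, ∠Z = 44.10°
cos φ = cos(44.10°) = 0.7181

0.7181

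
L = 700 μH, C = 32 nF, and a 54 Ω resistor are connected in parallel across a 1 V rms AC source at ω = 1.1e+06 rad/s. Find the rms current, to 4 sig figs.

X_L = ωL = 770.0 Ω
X_C = 1/(ωC) = 28.41 Ω
Parallel: admittances add. Y = 1/R + 1/(jωL) + jωC
Y = (0.01852 + j0.03390) S
|Y| = 0.03863 S → |Z| = 1/|Y| = 25.89 Ω, ∠Z = −∠Y = -61.35°
I = V/|Z| = 1/25.89 = 38.63 mA

38.63 mA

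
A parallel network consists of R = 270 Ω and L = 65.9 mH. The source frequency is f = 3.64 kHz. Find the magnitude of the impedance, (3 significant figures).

ω = 2πf = 22870 rad/s
X_L = ωL = 1510 Ω
Parallel: admittances add. Y = 1/R + 1/(jωL)
Y = (0.00370 − j0.000663) S
|Y| = 0.00376 S → |Z| = 1/|Y| = 266 Ω, ∠Z = −∠Y = 10.2°

266 Ω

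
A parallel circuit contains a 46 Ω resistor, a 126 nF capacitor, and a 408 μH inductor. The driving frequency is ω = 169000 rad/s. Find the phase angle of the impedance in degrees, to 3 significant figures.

X_L = ωL = 69.0 Ω
X_C = 1/(ωC) = 47.0 Ω
Parallel: admittances add. Y = 1/R + 1/(jωL) + jωC
Y = (0.0217 + j0.00679) S
|Y| = 0.0228 S → |Z| = 1/|Y| = 43.9 Ω, ∠Z = −∠Y = -17.3°

-17.3°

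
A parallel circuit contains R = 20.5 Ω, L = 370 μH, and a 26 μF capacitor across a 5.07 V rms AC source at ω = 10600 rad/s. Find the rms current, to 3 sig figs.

X_L = ωL = 3.92 Ω
X_C = 1/(ωC) = 3.63 Ω
Parallel: admittances add. Y = 1/R + 1/(jωL) + jωC
Y = (0.0488 + j0.0206) S
|Y| = 0.0530 S → |Z| = 1/|Y| = 18.9 Ω, ∠Z = −∠Y = -22.9°
I = V/|Z| = 5.07/18.9 = 269 mA

269 mA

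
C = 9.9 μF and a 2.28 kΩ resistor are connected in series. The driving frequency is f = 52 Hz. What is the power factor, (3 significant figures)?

ω = 2πf = 326.7 rad/s
X_C = 1/(ωC) = 309 Ω
Z = 2280 − j309 Ω
|Z| = √(2280² + 309²) = 2300 Ω
∠Z = arctan(-309/2280) = -7.72°
cos φ = cos(-7.72°) = 0.991

0.991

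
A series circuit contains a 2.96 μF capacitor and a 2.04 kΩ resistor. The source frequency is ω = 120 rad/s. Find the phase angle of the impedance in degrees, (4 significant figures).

X_C = 1/(ωC) = 2815 Ω
Z = 2040 − j2815 Ω
|Z| = √(2040² + 2815²) = 3477 Ω
∠Z = arctan(-2815/2040) = -54.07°

-54.07°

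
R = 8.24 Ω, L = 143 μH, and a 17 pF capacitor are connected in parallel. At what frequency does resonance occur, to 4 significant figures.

ω₀ = 1/√(LC) = 1/√(0.000143 × 1.7e-11) = 2.028e+07 rad/s
f₀ = ω₀/(2π) = 3.228 MHz

3.228 MHz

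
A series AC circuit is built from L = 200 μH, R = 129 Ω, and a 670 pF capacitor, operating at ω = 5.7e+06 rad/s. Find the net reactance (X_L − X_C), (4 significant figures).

878.2 Ω

X_L = ωL = 1140 Ω
X_C = 1/(ωC) = 261.8 Ω
X = 1140 − 261.8 = 878.2 Ω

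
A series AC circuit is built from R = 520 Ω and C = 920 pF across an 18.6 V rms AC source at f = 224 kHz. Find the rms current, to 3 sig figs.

ω = 2πf = 1.407e+06 rad/s
X_C = 1/(ωC) = 772 Ω
Z = 520 − j772 Ω
|Z| = √(520² + 772²) = 931 Ω
I = V/|Z| = 18.6/931 = 20.0 mA

20.0 mA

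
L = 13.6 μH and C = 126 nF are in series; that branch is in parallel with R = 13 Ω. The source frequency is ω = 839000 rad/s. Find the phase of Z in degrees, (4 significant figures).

X_L = ωL = 11.41 Ω
X_C = 1/(ωC) = 9.459 Ω
Branch 1: Z₁ = R = 13.00 Ω
Branch 2 (series LC): Z₂ = j(X_L − X_C) = j1.951 Ω
Parallel: Z = Z₁Z₂/(Z₁+Z₂), |Z| = 1.929 Ω, ∠Z = 81.47°

81.47°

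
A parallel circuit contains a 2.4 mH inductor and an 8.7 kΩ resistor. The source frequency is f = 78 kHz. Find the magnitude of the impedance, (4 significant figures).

1166 Ω

ω = 2πf = 490100 rad/s
X_L = ωL = 1176 Ω
Parallel: admittances add. Y = 1/R + 1/(jωL)
Y = (0.0001149 − j0.0008502) S
|Y| = 0.0008579 S → |Z| = 1/|Y| = 1166 Ω, ∠Z = −∠Y = 82.30°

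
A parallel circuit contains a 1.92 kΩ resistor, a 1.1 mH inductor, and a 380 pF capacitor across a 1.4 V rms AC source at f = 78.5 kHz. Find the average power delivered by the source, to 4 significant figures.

1.021 mW

ω = 2πf = 493200 rad/s
X_L = ωL = 542.6 Ω
X_C = 1/(ωC) = 5335 Ω
Parallel: admittances add. Y = 1/R + 1/(jωL) + jωC
Y = (0.0005208 − j0.001656) S
|Y| = 0.001736 S → |Z| = 1/|Y| = 576.1 Ω, ∠Z = −∠Y = 72.54°
I = V/|Z| = 2.430 mA
P = VI cos φ = 1.4 × 0.002430 × cos(72.54°) = 1.021 mW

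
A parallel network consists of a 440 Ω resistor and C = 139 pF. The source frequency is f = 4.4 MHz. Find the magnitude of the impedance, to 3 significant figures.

224 Ω

ω = 2πf = 2.765e+07 rad/s
X_C = 1/(ωC) = 260 Ω
Parallel: admittances add. Y = 1/R + jωC
Y = (0.00227 + j0.00384) S
|Y| = 0.00446 S → |Z| = 1/|Y| = 224 Ω, ∠Z = −∠Y = -59.4°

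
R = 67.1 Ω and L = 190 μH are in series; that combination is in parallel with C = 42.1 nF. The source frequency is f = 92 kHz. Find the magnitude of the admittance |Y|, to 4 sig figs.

18.16 mS

ω = 2πf = 578100 rad/s
X_L = ωL = 109.8 Ω
X_C = 1/(ωC) = 41.09 Ω
Branch 1 (R+jX_L): Z₁ = 67.10 + j109.8 Ω, |Z₁| = 128.7 Ω
Branch 2 (−jX_C): Z₂ = −j41.09 Ω
Parallel: Z = Z₁Z₂/(Z₁+Z₂), |Z| = 55.06 Ω, ∠Z = -77.11°
|Y| = 1/|Z| = 18.16 mS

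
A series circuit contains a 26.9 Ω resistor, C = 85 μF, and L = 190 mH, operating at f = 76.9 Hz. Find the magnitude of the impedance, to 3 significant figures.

72.6 Ω

ω = 2πf = 483.2 rad/s
X_L = ωL = 91.8 Ω
X_C = 1/(ωC) = 24.3 Ω
Net reactance X = X_L − X_C = 67.5 Ω
Z = 26.9 + j67.5 Ω
|Z| = √(26.9² + 67.5²) = 72.6 Ω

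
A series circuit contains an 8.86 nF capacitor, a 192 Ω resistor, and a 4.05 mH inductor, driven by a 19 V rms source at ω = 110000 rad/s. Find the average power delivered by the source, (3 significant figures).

185 mW

X_L = ωL = 446 Ω
X_C = 1/(ωC) = 1030 Ω
Net reactance X = X_L − X_C = -581 Ω
Z = 192 − j581 Ω
|Z| = √(192² + 581²) = 611 Ω
∠Z = arctan(-581/192) = -71.7°
I = V/|Z| = 31.1 mA
P = VI cos φ = 19 × 0.0311 × cos(-71.7°) = 185 mW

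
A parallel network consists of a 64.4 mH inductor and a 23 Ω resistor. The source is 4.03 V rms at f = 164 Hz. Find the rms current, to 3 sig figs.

185 mA

ω = 2πf = 1030 rad/s
X_L = ωL = 66.4 Ω
Parallel: admittances add. Y = 1/R + 1/(jωL)
Y = (0.0435 − j0.0151) S
|Y| = 0.0460 S → |Z| = 1/|Y| = 21.7 Ω, ∠Z = −∠Y = 19.1°
I = V/|Z| = 4.03/21.7 = 185 mA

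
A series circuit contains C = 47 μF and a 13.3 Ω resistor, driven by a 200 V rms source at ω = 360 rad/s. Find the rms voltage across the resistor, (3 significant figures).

43.9 V

X_C = 1/(ωC) = 59.1 Ω
Z = 13.3 − j59.1 Ω
|Z| = √(13.3² + 59.1²) = 60.6 Ω
I = V/|Z| = 3.30 A
V_R = I·|Z_R| = 3.30 × 13.3 = 43.9 V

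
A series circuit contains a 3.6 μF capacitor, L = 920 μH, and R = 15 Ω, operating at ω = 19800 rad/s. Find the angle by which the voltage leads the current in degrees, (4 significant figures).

15.60°

X_L = ωL = 18.22 Ω
X_C = 1/(ωC) = 14.03 Ω
Net reactance X = X_L − X_C = 4.187 Ω
Z = 15.00 + j4.187 Ω
|Z| = √(15.00² + 4.187²) = 15.57 Ω
∠Z = arctan(4.187/15.00) = 15.60°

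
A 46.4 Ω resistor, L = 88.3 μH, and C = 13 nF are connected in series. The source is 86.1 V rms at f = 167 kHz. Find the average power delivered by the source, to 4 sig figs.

ω = 2πf = 1.049e+06 rad/s
X_L = ωL = 92.65 Ω
X_C = 1/(ωC) = 73.31 Ω
Net reactance X = X_L − X_C = 19.34 Ω
Z = 46.40 + j19.34 Ω
|Z| = √(46.40² + 19.34²) = 50.27 Ω
∠Z = arctan(19.34/46.40) = 22.63°
I = V/|Z| = 1.713 A
P = VI cos φ = 86.1 × 1.713 × cos(22.63°) = 136.1 W

136.1 W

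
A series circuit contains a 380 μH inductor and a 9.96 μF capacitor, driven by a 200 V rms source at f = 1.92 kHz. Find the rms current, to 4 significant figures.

ω = 2πf = 12060 rad/s
X_L = ωL = 4.584 Ω
X_C = 1/(ωC) = 8.323 Ω
Net reactance X = X_L − X_C = -3.738 Ω
Z = − j3.738 Ω
|Z| = √(0² + 3.738²) = 3.738 Ω
I = V/|Z| = 200/3.738 = 53.50 A

53.50 A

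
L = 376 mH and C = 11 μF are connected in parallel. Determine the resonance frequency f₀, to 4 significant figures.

78.26 Hz

ω₀ = 1/√(LC) = 1/√(0.376 × 1.1e-05) = 491.7 rad/s
f₀ = ω₀/(2π) = 78.26 Hz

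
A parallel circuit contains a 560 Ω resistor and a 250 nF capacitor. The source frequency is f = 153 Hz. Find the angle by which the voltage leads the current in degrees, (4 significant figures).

-7.665°

ω = 2πf = 961.3 rad/s
X_C = 1/(ωC) = 4161 Ω
Parallel: admittances add. Y = 1/R + jωC
Y = (0.001786 + j0.0002403) S
|Y| = 0.001802 S → |Z| = 1/|Y| = 555.0 Ω, ∠Z = −∠Y = -7.665°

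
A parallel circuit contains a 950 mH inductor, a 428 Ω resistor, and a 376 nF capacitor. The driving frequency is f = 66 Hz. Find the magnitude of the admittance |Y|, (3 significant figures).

ω = 2πf = 414.7 rad/s
X_L = ωL = 394 Ω
X_C = 1/(ωC) = 6410 Ω
Parallel: admittances add. Y = 1/R + 1/(jωL) + jωC
Y = (0.00234 − j0.00238) S
|Y| = 0.00334 S → |Z| = 1/|Y| = 300 Ω, ∠Z = −∠Y = 45.6°

3.34 mS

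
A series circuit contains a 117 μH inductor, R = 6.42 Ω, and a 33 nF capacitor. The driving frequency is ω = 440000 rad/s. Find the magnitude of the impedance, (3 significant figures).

18.5 Ω

X_L = ωL = 51.5 Ω
X_C = 1/(ωC) = 68.9 Ω
Net reactance X = X_L − X_C = -17.4 Ω
Z = 6.42 − j17.4 Ω
|Z| = √(6.42² + 17.4²) = 18.5 Ω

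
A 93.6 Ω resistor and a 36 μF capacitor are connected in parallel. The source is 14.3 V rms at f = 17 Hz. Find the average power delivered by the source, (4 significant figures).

2.185 W

ω = 2πf = 106.8 rad/s
X_C = 1/(ωC) = 260.1 Ω
Parallel: admittances add. Y = 1/R + jωC
Y = (0.01068 + j0.003845) S
|Y| = 0.01135 S → |Z| = 1/|Y| = 88.07 Ω, ∠Z = −∠Y = -19.79°
I = V/|Z| = 162.4 mA
P = VI cos φ = 14.3 × 0.1624 × cos(-19.79°) = 2.185 W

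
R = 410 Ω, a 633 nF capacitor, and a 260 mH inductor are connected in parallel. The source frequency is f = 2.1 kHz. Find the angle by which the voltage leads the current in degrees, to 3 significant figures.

ω = 2πf = 13190 rad/s
X_L = ωL = 3430 Ω
X_C = 1/(ωC) = 120 Ω
Parallel: admittances add. Y = 1/R + 1/(jωL) + jωC
Y = (0.00244 + j0.00806) S
|Y| = 0.00842 S → |Z| = 1/|Y| = 119 Ω, ∠Z = −∠Y = -73.2°

-73.2°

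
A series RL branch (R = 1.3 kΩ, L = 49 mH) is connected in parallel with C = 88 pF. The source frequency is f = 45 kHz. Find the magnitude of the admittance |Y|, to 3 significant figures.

47.1 μS

ω = 2πf = 282700 rad/s
X_L = ωL = 13900 Ω
X_C = 1/(ωC) = 40200 Ω
Branch 1 (R+jX_L): Z₁ = 1300 + j13900 Ω, |Z₁| = 13900 Ω
Branch 2 (−jX_C): Z₂ = −j40200 Ω
Parallel: Z = Z₁Z₂/(Z₁+Z₂), |Z| = 21200 Ω, ∠Z = 81.8°
|Y| = 1/|Z| = 47.1 μS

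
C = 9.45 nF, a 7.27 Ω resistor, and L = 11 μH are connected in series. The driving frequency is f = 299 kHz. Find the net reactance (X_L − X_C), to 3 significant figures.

ω = 2πf = 1.879e+06 rad/s
X_L = ωL = 20.7 Ω
X_C = 1/(ωC) = 56.3 Ω
X = 20.7 − 56.3 = -35.7 Ω

-35.7 Ω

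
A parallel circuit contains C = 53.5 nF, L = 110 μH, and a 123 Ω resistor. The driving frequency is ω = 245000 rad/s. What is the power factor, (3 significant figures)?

0.321

X_L = ωL = 26.9 Ω
X_C = 1/(ωC) = 76.3 Ω
Parallel: admittances add. Y = 1/R + 1/(jωL) + jωC
Y = (0.00813 − j0.0240) S
|Y| = 0.0253 S → |Z| = 1/|Y| = 39.5 Ω, ∠Z = −∠Y = 71.3°
cos φ = cos(71.3°) = 0.321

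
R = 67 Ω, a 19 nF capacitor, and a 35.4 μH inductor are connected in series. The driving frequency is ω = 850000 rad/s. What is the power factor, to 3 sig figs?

X_L = ωL = 30.1 Ω
X_C = 1/(ωC) = 61.9 Ω
Net reactance X = X_L − X_C = -31.8 Ω
Z = 67.0 − j31.8 Ω
|Z| = √(67.0² + 31.8²) = 74.2 Ω
∠Z = arctan(-31.8/67.0) = -25.4°
cos φ = cos(-25.4°) = 0.903

0.903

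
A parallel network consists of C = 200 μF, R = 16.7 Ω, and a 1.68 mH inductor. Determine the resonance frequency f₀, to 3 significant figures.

275 Hz

ω₀ = 1/√(LC) = 1/√(0.00168 × 0.0002) = 1725 rad/s
f₀ = ω₀/(2π) = 275 Hz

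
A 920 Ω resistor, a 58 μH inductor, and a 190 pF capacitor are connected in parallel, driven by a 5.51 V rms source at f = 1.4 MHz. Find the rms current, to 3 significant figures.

ω = 2πf = 8.796e+06 rad/s
X_L = ωL = 510 Ω
X_C = 1/(ωC) = 598 Ω
Parallel: admittances add. Y = 1/R + 1/(jωL) + jωC
Y = (0.00109 − j0.000289) S
|Y| = 0.00112 S → |Z| = 1/|Y| = 889 Ω, ∠Z = −∠Y = 14.9°
I = V/|Z| = 5.51/889 = 6.20 mA

6.20 mA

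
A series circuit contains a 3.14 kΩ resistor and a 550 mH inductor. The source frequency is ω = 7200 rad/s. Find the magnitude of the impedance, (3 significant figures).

X_L = ωL = 3960 Ω
Z = 3140 + j3960 Ω
|Z| = √(3140² + 3960²) = 5050 Ω

5050 Ω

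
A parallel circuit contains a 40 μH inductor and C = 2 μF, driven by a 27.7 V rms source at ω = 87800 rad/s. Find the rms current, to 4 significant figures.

X_L = ωL = 3.512 Ω
X_C = 1/(ωC) = 5.695 Ω
Parallel: admittances add. Y = 1/(jωL) + jωC
Y = (0 − j0.1091) S
|Y| = 0.1091 S → |Z| = 1/|Y| = 9.163 Ω, ∠Z = −∠Y = 90.00°
I = V/|Z| = 27.7/9.163 = 3.023 A

3.023 A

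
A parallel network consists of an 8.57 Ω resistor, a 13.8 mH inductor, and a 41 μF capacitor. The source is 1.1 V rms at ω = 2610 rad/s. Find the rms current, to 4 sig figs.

X_L = ωL = 36.02 Ω
X_C = 1/(ωC) = 9.345 Ω
Parallel: admittances add. Y = 1/R + 1/(jωL) + jωC
Y = (0.1167 + j0.07925) S
|Y| = 0.1411 S → |Z| = 1/|Y| = 7.090 Ω, ∠Z = −∠Y = -34.18°
I = V/|Z| = 1.1/7.090 = 155.2 mA

155.2 mA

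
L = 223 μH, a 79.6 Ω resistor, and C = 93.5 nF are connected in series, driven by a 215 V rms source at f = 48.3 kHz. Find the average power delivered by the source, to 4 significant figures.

498.0 W

ω = 2πf = 303500 rad/s
X_L = ωL = 67.68 Ω
X_C = 1/(ωC) = 35.24 Ω
Net reactance X = X_L − X_C = 32.43 Ω
Z = 79.60 + j32.43 Ω
|Z| = √(79.60² + 32.43²) = 85.95 Ω
∠Z = arctan(32.43/79.60) = 22.17°
I = V/|Z| = 2.501 A
P = VI cos φ = 215 × 2.501 × cos(22.17°) = 498.0 W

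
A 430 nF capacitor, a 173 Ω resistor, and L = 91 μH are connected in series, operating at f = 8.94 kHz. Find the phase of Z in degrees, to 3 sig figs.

-11.8°

ω = 2πf = 56170 rad/s
X_L = ωL = 5.11 Ω
X_C = 1/(ωC) = 41.4 Ω
Net reactance X = X_L − X_C = -36.3 Ω
Z = 173 − j36.3 Ω
|Z| = √(173² + 36.3²) = 177 Ω
∠Z = arctan(-36.3/173) = -11.8°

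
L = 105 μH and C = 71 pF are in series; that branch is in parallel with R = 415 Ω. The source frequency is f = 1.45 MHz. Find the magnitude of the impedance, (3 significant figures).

339 Ω

ω = 2πf = 9.111e+06 rad/s
X_L = ωL = 957 Ω
X_C = 1/(ωC) = 1550 Ω
Branch 1: Z₁ = R = 415 Ω
Branch 2 (series LC): Z₂ = j(X_L − X_C) = −j589 Ω
Parallel: Z = Z₁Z₂/(Z₁+Z₂), |Z| = 339 Ω, ∠Z = -35.2°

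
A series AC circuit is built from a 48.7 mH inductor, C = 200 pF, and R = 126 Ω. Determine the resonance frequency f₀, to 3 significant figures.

51.0 kHz

ω₀ = 1/√(LC) = 1/√(0.0487 × 2e-10) = 320400 rad/s
f₀ = ω₀/(2π) = 51.0 kHz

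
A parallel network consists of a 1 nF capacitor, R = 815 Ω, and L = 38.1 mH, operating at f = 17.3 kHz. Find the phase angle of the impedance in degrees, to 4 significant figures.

ω = 2πf = 108700 rad/s
X_L = ωL = 4141 Ω
X_C = 1/(ωC) = 9200 Ω
Parallel: admittances add. Y = 1/R + 1/(jωL) + jωC
Y = (0.001227 − j0.0001328) S
|Y| = 0.001234 S → |Z| = 1/|Y| = 810.3 Ω, ∠Z = −∠Y = 6.175°

6.175°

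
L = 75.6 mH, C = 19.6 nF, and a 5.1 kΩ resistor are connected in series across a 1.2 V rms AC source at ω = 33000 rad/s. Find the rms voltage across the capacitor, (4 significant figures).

X_L = ωL = 2495 Ω
X_C = 1/(ωC) = 1546 Ω
Net reactance X = X_L − X_C = 948.7 Ω
Z = 5100 + j948.7 Ω
|Z| = √(5100² + 948.7²) = 5187 Ω
I = V/|Z| = 231.3 μA
V_C = I·|Z_C| = 0.0002313 × 1546 = 0.3576 V

0.3576 V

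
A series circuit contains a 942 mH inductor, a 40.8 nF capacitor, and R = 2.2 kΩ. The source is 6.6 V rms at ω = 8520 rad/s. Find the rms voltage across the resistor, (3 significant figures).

2.59 V

X_L = ωL = 8030 Ω
X_C = 1/(ωC) = 2880 Ω
Net reactance X = X_L − X_C = 5150 Ω
Z = 2200 + j5150 Ω
|Z| = √(2200² + 5150²) = 5600 Ω
I = V/|Z| = 1.18 mA
V_R = I·|Z_R| = 0.00118 × 2200 = 2.59 V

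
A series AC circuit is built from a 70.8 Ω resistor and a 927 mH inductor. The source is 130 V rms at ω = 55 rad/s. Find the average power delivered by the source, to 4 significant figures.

157.2 W

X_L = ωL = 50.98 Ω
Z = 70.80 + j50.98 Ω
|Z| = √(70.80² + 50.98²) = 87.25 Ω
∠Z = arctan(50.98/70.80) = 35.76°
I = V/|Z| = 1.490 A
P = VI cos φ = 130 × 1.490 × cos(35.76°) = 157.2 W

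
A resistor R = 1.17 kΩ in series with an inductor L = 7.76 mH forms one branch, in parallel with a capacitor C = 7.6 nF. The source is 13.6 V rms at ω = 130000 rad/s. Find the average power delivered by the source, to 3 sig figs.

90.7 mW

X_L = ωL = 1010 Ω
X_C = 1/(ωC) = 1010 Ω
Branch 1 (R+jX_L): Z₁ = 1170 + j1010 Ω, |Z₁| = 1540 Ω
Branch 2 (−jX_C): Z₂ = −j1010 Ω
Parallel: Z = Z₁Z₂/(Z₁+Z₂), |Z| = 1340 Ω, ∠Z = -49.1°
I = V/|Z| = 10.2 mA
P = VI cos φ = 13.6 × 0.0102 × cos(-49.1°) = 90.7 mW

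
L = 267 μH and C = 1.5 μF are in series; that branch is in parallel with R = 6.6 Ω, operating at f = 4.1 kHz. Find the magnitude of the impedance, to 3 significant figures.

6.23 Ω

ω = 2πf = 25760 rad/s
X_L = ωL = 6.88 Ω
X_C = 1/(ωC) = 25.9 Ω
Branch 1: Z₁ = R = 6.60 Ω
Branch 2 (series LC): Z₂ = j(X_L − X_C) = −j19.0 Ω
Parallel: Z = Z₁Z₂/(Z₁+Z₂), |Z| = 6.23 Ω, ∠Z = -19.2°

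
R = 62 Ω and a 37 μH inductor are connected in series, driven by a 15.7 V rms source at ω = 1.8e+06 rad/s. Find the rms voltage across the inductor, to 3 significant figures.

11.5 V

X_L = ωL = 66.6 Ω
Z = 62.0 + j66.6 Ω
|Z| = √(62.0² + 66.6²) = 91.0 Ω
I = V/|Z| = 173 mA
V_L = I·|Z_L| = 0.173 × 66.6 = 11.5 V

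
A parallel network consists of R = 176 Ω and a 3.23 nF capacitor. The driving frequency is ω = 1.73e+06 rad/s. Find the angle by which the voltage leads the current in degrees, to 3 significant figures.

-44.5°

X_C = 1/(ωC) = 179 Ω
Parallel: admittances add. Y = 1/R + jωC
Y = (0.00568 + j0.00559) S
|Y| = 0.00797 S → |Z| = 1/|Y| = 125 Ω, ∠Z = −∠Y = -44.5°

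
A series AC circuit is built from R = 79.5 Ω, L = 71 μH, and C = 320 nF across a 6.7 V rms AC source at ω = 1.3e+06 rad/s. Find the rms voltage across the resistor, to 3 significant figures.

X_L = ωL = 92.3 Ω
X_C = 1/(ωC) = 2.40 Ω
Net reactance X = X_L − X_C = 89.9 Ω
Z = 79.5 + j89.9 Ω
|Z| = √(79.5² + 89.9²) = 120 Ω
I = V/|Z| = 55.8 mA
V_R = I·|Z_R| = 0.0558 × 79.5 = 4.44 V

4.44 V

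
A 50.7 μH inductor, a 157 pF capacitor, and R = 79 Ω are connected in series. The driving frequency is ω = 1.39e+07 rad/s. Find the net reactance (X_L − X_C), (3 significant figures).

X_L = ωL = 705 Ω
X_C = 1/(ωC) = 458 Ω
X = 705 − 458 = 246 Ω

246 Ω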